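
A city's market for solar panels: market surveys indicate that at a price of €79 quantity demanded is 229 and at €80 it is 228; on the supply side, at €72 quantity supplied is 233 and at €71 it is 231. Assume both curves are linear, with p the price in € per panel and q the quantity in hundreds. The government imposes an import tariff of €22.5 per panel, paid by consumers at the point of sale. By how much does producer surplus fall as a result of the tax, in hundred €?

Demand slope: (228 − 229)/(80 − 79) = -1, so qd = 308 − p.
Supply slope: (231 − 233)/(71 − 72) = 2, so qs = 2p + 89.
Before the tax: set 308 − p = 2p + 89 → p* = €73, q* = 235.
With the tax collected from consumers, demand (in seller-price terms) shifts: qd = 308 − (p + 22.5).
New equilibrium: consumers pay €88, suppliers receive €65.5, q = 220. (Wedge: pb − ps = 22.5.)
ΔPS is the trapezoid between Q = 220 and Q = 235 of height €7.5: ½ · (235 + 220) · 7.5 = €1706.25.

Producer surplus falls by €1706.25 hundred.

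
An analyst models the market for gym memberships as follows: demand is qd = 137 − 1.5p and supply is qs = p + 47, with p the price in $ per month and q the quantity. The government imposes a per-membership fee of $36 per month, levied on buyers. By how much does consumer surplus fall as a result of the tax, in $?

Without the tax, 137 − 1.5p = p + 47 gives 2.5p = 90, so p* = $36 and q* = 83.
With the tax collected from buyers, demand (in seller-price terms) shifts: qd = 137 − 1.5(p + 36).
Solving gives q = 61.4 with buyers paying $50.4 and sellers receiving $14.4 (the $36 wedge).
ΔCS is the trapezoid between Q = 61.4 and Q = 83 of height $14.4: ½ · (83 + 61.4) · 14.4 = $1039.68.

Consumer surplus falls by $1039.68.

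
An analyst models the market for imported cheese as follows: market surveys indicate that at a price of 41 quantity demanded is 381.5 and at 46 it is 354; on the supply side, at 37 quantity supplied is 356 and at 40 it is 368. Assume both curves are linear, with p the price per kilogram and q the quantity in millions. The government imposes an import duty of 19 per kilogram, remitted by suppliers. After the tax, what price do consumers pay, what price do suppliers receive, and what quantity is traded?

Demand slope: (354 − 381.5)/(46 − 41) = -5.5, so qd = 607 − 5.5p.
Supply slope: (368 − 356)/(40 − 37) = 4, so qs = 4p + 208.
Before the tax: set 607 − 5.5p = 4p + 208 → p* = 42, q* = 376.
With the tax collected from suppliers, supply shifts: qs = 4(p − 19) + 208.
Solving gives q = 332 with consumers paying 50 and suppliers receiving 31 (the 19 wedge).

Consumers pay 50; suppliers receive 31; quantity = 332.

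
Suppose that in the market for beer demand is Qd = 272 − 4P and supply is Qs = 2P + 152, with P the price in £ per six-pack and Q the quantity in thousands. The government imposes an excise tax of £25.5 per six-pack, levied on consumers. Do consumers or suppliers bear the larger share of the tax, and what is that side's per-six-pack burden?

Suppliers bear the larger share: £17 per six-pack.

Without the tax, 272 − 4P = 2P + 152 gives 6P = 120, so P* = £20 and Q* = 192.
With the tax collected from consumers, demand (in seller-price terms) shifts: Qd = 272 − 4(P + 25.5).
Solving gives Q = 158 with consumers paying £28.5 and suppliers receiving £3 (the £25.5 wedge).
Per-six-pack burden: consumers £8.5, suppliers £17.
Suppliers take the larger share because supply is less price-elastic here (demand slope 4 vs supply slope 2).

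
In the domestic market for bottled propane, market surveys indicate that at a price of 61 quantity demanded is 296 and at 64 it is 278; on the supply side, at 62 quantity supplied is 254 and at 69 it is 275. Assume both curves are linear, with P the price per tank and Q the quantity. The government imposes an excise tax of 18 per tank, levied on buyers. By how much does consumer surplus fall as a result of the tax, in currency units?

Consumer surplus falls by 1488.

Demand slope: (278 − 296)/(64 − 61) = -6, so Qd = 662 − 6P.
Supply slope: (275 − 254)/(69 − 62) = 3, so Qs = 3P + 68.
Before the tax: set 662 − 6P = 3P + 68 → P* = 66, Q* = 266.
With the tax collected from buyers, demand (in seller-price terms) shifts: Qd = 662 − 6(P + 18).
New equilibrium: buyers pay 72, producers receive 54, Q = 230. (Wedge: Pb − Ps = 18.)
ΔCS is the trapezoid between Q = 230 and Q = 266 of height 6: ½ · (266 + 230) · 6 = 1488.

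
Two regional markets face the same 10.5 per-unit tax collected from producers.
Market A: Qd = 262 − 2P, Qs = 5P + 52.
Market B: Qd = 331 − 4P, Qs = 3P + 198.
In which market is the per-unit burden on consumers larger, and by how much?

Market A: pre-tax P* = 30, Q* = 202; post-tax Q = 187; per-unit burden on consumers = 7.5.
Market B: pre-tax P* = 19, Q* = 255; post-tax Q = 237; per-unit burden on consumers = 4.5.
Difference: 7.5 vs 4.5 → market A is larger by 3.

Market A, by 3.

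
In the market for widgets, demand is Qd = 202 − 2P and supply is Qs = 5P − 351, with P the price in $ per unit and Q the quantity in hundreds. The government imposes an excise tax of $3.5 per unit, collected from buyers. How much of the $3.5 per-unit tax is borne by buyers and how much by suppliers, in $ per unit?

Buyers bear $2.5 per unit; suppliers bear $1 per unit.

Before the tax: set 202 − 2P = 5P − 351 → P* = $79, Q* = 44.
With the tax collected from buyers, demand (in seller-price terms) shifts: Qd = 202 − 2(P + 3.5).
New equilibrium: buyers pay $81.5, suppliers receive $78, Q = 39. (Wedge: Pb − Ps = 3.5.)
Burden on buyers: $2.5; on suppliers: $1. (They sum to $3.5.)
The less price-elastic side of the market bears the larger share of a per-unit tax.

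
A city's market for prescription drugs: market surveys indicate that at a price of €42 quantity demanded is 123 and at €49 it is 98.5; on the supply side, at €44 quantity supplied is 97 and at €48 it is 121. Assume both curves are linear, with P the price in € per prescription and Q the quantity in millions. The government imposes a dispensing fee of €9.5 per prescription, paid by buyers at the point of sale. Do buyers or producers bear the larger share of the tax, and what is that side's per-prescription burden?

Buyers bear the larger share: €6 per prescription.

Demand slope: (98.5 − 123)/(49 − 42) = -3.5, so Qd = 270 − 3.5P.
Supply slope: (121 − 97)/(48 − 44) = 6, so Qs = 6P − 167.
Without the tax, 270 − 3.5P = 6P − 167 gives 9.5P = 437, so P* = €46 and Q* = 109.
With the tax collected from buyers, demand (in seller-price terms) shifts: Qd = 270 − 3.5(P + 9.5).
Solving gives Q = 88 with buyers paying €52 and producers receiving €42.5 (the €9.5 wedge).
Per-prescription burden: buyers €6, producers €3.5.
Buyers take the larger share because demand is less price-elastic here (demand slope 3.5 vs supply slope 6).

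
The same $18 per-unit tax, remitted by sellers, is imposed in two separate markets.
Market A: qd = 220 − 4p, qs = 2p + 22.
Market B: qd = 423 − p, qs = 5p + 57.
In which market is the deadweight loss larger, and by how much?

Market A, by $81.

Market A: pre-tax p* = $33, q* = 88; post-tax q = 64; deadweight loss = $216.
Market B: pre-tax p* = $61, q* = 362; post-tax q = 347; deadweight loss = $135.
Difference: $216 vs $135 → market A is larger by $81.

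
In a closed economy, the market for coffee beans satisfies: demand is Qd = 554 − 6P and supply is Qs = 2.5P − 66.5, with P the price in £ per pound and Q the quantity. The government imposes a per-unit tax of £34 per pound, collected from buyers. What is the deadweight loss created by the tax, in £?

Without the tax, 554 − 6P = 2.5P − 66.5 gives 8.5P = 620.5, so P* = £73 and Q* = 116.
With the tax collected from buyers, demand (in seller-price terms) shifts: Qd = 554 − 6(P + 34).
Solving gives Q = 56 with buyers paying £83 and sellers receiving £49 (the £34 wedge).
Quantity falls by |ΔQ| = |116 − 56| = 60.
DWL = ½ · t · |ΔQ| = ½ · 34 · 60 = £1020.

Deadweight loss = £1020.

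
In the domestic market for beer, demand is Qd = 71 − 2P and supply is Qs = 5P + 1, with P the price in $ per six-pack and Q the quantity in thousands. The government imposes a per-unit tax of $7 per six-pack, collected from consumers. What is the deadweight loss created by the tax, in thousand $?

Without the tax, 71 − 2P = 5P + 1 gives 7P = 70, so P* = $10 and Q* = 51.
With the tax collected from consumers, demand (in seller-price terms) shifts: Qd = 71 − 2(P + 7).
New equilibrium: consumers pay $15, producers receive $8, Q = 41. (Wedge: Pb − Ps = 7.)
Quantity falls by |ΔQ| = |51 − 41| = 10.
DWL = ½ · t · |ΔQ| = ½ · 7 · 10 = $35.

Deadweight loss = $35 thousand.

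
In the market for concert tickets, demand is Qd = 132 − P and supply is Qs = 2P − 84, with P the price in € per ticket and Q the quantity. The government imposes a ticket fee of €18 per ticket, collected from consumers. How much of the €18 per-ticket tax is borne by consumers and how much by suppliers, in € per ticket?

Without the tax, 132 − P = 2P − 84 gives 3P = 216, so P* = €72 and Q* = 60.
With the tax collected from consumers, demand (in seller-price terms) shifts: Qd = 132 − (P + 18).
Solving gives Q = 48 with consumers paying €84 and suppliers receiving €66 (the €18 wedge).
Burden on consumers: €12; on suppliers: €6. (They sum to €18.)
The less price-elastic side of the market bears the larger share of a per-unit tax.

Consumers bear €12 per ticket; suppliers bear €6 per ticket.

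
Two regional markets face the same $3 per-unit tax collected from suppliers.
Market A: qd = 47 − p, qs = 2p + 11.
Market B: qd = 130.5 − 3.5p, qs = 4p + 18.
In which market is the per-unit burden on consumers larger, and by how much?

Market A, by $0.4.

Market A: pre-tax p* = $12, q* = 35; post-tax q = 33; per-unit burden on consumers = $2.
Market B: pre-tax p* = $15, q* = 78; post-tax q = 72.4; per-unit burden on consumers = $1.6.
Difference: $2 vs $1.6 → market A is larger by $0.4.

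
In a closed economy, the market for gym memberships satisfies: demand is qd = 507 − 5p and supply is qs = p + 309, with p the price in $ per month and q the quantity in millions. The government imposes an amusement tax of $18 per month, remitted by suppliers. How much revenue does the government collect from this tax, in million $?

Without the tax, 507 − 5p = p + 309 gives 6p = 198, so p* = $33 and q* = 342.
With the tax collected from suppliers, supply shifts: qs = (p − 18) + 309.
New equilibrium: consumers pay $36, suppliers receive $18, q = 327. (Wedge: pb − ps = 18.)
Revenue = t · Q = 18 · 327 = $5886.

Tax revenue = $5886 million.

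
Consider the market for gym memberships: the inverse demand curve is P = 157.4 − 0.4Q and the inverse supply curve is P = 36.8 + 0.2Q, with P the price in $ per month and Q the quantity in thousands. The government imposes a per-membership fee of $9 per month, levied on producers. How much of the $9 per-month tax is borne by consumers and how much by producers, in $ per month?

Consumers bear $6 per month; producers bear $3 per month.

Rewrite in direct form: Qd = 393.5 − 2.5P and Qs = 5P − 184.
Before the tax: set 393.5 − 2.5P = 5P − 184 → P* = $77, Q* = 201.
With the tax collected from producers, supply shifts: Qs = 5(P − 9) − 184.
Solving gives Q = 186 with consumers paying $83 and producers receiving $74 (the $9 wedge).
Burden on consumers: $6; on producers: $3. (They sum to $9.)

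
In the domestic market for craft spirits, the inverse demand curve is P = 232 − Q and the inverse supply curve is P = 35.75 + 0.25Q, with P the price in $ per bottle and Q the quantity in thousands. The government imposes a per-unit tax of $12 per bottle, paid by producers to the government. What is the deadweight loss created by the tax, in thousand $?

Inverting to Q(P) form: Qd = 232 − P; Qs = 4P − 143.
Before the tax: set 232 − P = 4P − 143 → P* = $75, Q* = 157.
With the tax collected from producers, supply shifts: Qs = 4(P − 12) − 143.
New equilibrium: consumers pay $84.6, producers receive $72.6, Q = 147.4. (Wedge: Pb − Ps = 12.)
Quantity falls by |ΔQ| = |157 − 147.4| = 9.6.
DWL = ½ · t · |ΔQ| = ½ · 12 · 9.6 = $57.6.

Deadweight loss = $57.6 thousand.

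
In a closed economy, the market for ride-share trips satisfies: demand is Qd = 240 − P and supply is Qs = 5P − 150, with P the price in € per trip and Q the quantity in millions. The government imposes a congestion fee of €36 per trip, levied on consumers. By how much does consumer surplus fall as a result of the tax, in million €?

Without the tax, 240 − P = 5P − 150 gives 6P = 390, so P* = €65 and Q* = 175.
With the tax collected from consumers, demand (in seller-price terms) shifts: Qd = 240 − (P + 36).
Solving gives Q = 145 with consumers paying €95 and suppliers receiving €59 (the €36 wedge).
ΔCS is the trapezoid between Q = 145 and Q = 175 of height €30: ½ · (175 + 145) · 30 = €4800.

Consumer surplus falls by €4800 million.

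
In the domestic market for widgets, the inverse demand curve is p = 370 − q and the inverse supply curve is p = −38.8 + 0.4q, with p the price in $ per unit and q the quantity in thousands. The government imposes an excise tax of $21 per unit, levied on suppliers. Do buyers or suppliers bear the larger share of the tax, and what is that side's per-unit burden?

Inverting to q(p) form: qd = 370 − p; qs = 2.5p + 97.
Without the tax, 370 − p = 2.5p + 97 gives 3.5p = 273, so p* = $78 and q* = 292.
With the tax collected from suppliers, supply shifts: qs = 2.5(p − 21) + 97.
Solving gives q = 277 with buyers paying $93 and suppliers receiving $72 (the $21 wedge).
Per-unit burden: buyers $15, suppliers $6.
Buyers take the larger share because demand is less price-elastic here (demand slope 1 vs supply slope 2.5).
The less price-elastic side of the market bears the larger share of a per-unit tax.

Buyers bear the larger share: $15 per unit.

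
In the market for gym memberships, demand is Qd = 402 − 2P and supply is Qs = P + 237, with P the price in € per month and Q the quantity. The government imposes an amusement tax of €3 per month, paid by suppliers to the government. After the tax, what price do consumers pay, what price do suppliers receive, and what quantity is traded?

Consumers pay €56; suppliers receive €53; quantity = 290.

Without the tax, 402 − 2P = P + 237 gives 3P = 165, so P* = €55 and Q* = 292.
With the tax collected from suppliers, supply shifts: Qs = (P − 3) + 237.
Solving gives Q = 290 with consumers paying €56 and suppliers receiving €53 (the €3 wedge).
The less price-elastic side of the market bears the larger share of a per-unit tax.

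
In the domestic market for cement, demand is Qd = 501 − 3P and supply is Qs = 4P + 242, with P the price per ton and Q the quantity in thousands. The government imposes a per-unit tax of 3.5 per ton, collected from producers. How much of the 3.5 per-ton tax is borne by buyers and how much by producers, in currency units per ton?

Without the tax, 501 − 3P = 4P + 242 gives 7P = 259, so P* = 37 and Q* = 390.
With the tax collected from producers, supply shifts: Qs = 4(P − 3.5) + 242.
Solving gives Q = 384 with buyers paying 39 and producers receiving 35.5 (the 3.5 wedge).
Burden on buyers: 2; on producers: 1.5. (They sum to 3.5.)
The less price-elastic side of the market bears the larger share of a per-unit tax.

Buyers bear 2 per ton; producers bear 1.5 per ton.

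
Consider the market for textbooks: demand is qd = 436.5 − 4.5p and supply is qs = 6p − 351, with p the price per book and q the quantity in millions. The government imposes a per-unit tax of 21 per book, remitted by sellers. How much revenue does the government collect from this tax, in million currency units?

Tax revenue = 945 million.

Before the tax: set 436.5 − 4.5p = 6p − 351 → p* = 75, q* = 99.
With the tax collected from sellers, supply shifts: qs = 6(p − 21) − 351.
New equilibrium: buyers pay 87, sellers receive 66, q = 45. (Wedge: pb − ps = 21.)
Revenue = t · Q = 21 · 45 = 945.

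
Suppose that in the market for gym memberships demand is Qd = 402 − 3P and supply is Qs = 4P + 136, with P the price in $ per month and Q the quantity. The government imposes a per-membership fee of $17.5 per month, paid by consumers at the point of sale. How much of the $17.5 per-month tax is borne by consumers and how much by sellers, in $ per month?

Consumers bear $10 per month; sellers bear $7.5 per month.

Without the tax, 402 − 3P = 4P + 136 gives 7P = 266, so P* = $38 and Q* = 288.
With the tax collected from consumers, demand (in seller-price terms) shifts: Qd = 402 − 3(P + 17.5).
New equilibrium: consumers pay $48, sellers receive $30.5, Q = 258. (Wedge: Pb − Ps = 17.5.)
Burden on consumers: $10; on sellers: $7.5. (They sum to $17.5.)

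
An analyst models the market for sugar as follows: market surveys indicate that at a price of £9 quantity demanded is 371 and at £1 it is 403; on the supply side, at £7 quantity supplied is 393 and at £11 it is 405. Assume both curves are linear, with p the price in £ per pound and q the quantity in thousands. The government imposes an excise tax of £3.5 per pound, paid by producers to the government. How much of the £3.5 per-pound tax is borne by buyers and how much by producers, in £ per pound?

Demand slope: (403 − 371)/(1 − 9) = -4, so qd = 407 − 4p.
Supply slope: (405 − 393)/(11 − 7) = 3, so qs = 3p + 372.
Without the tax, 407 − 4p = 3p + 372 gives 7p = 35, so p* = £5 and q* = 387.
With the tax collected from producers, supply shifts: qs = 3(p − 3.5) + 372.
New equilibrium: buyers pay £6.5, producers receive £3, q = 381. (Wedge: pb − ps = 3.5.)
Burden on buyers: £1.5; on producers: £2. (They sum to £3.5.)
The less price-elastic side of the market bears the larger share of a per-unit tax.

Buyers bear £1.5 per pound; producers bear £2 per pound.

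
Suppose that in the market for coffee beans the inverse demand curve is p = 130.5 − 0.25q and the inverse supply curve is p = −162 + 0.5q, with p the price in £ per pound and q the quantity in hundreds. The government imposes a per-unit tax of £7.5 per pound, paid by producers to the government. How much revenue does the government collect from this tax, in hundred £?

Inverting to q(p) form: qd = 522 − 4p; qs = 2p + 324.
Before the tax: set 522 − 4p = 2p + 324 → p* = £33, q* = 390.
With the tax collected from producers, supply shifts: qs = 2(p − 7.5) + 324.
New equilibrium: buyers pay £35.5, producers receive £28, q = 380. (Wedge: pb − ps = 7.5.)
Revenue = t · Q = 7.5 · 380 = £2850.

Tax revenue = £2850 hundred.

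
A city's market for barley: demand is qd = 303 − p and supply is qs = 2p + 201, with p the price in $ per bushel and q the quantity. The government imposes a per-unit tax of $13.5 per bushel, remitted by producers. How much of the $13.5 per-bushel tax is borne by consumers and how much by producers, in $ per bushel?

Consumers bear $9 per bushel; producers bear $4.5 per bushel.

Without the tax, 303 − p = 2p + 201 gives 3p = 102, so p* = $34 and q* = 269.
With the tax collected from producers, supply shifts: qs = 2(p − 13.5) + 201.
New equilibrium: consumers pay $43, producers receive $29.5, q = 260. (Wedge: pb − ps = 13.5.)
Burden on consumers: $9; on producers: $4.5. (They sum to $13.5.)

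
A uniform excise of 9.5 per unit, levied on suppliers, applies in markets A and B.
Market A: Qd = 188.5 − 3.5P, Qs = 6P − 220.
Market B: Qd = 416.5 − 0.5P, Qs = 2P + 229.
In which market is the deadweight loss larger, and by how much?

Market A, by 81.7.

Market A: pre-tax P* = 43, Q* = 38; post-tax Q = 17; deadweight loss = 99.75.
Market B: pre-tax P* = 75, Q* = 379; post-tax Q = 375.2; deadweight loss = 18.05.
Difference: 99.75 vs 18.05 → market A is larger by 81.7.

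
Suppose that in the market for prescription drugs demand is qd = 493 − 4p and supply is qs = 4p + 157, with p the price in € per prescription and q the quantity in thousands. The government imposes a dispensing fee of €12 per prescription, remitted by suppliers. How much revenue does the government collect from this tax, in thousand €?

Without the tax, 493 − 4p = 4p + 157 gives 8p = 336, so p* = €42 and q* = 325.
With the tax collected from suppliers, supply shifts: qs = 4(p − 12) + 157.
New equilibrium: consumers pay €48, suppliers receive €36, q = 301. (Wedge: pb − ps = 12.)
Revenue = t · Q = 12 · 301 = €3612.

Tax revenue = €3612 thousand.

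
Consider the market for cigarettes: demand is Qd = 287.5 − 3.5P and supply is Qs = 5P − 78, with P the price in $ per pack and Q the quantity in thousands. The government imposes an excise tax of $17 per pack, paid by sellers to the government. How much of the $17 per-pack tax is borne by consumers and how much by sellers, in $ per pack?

Consumers bear $10 per pack; sellers bear $7 per pack.

Before the tax: set 287.5 − 3.5P = 5P − 78 → P* = $43, Q* = 137.
With the tax collected from sellers, supply shifts: Qs = 5(P − 17) − 78.
New equilibrium: consumers pay $53, sellers receive $36, Q = 102. (Wedge: Pb − Ps = 17.)
Burden on consumers: $10; on sellers: $7. (They sum to $17.)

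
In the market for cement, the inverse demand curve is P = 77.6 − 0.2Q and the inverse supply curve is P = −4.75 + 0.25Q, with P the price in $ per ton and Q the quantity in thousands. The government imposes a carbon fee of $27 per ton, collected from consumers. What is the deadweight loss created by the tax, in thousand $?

Rewrite in direct form: Qd = 388 − 5P and Qs = 4P + 19.
Before the tax: set 388 − 5P = 4P + 19 → P* = $41, Q* = 183.
With the tax collected from consumers, demand (in seller-price terms) shifts: Qd = 388 − 5(P + 27).
Solving gives Q = 123 with consumers paying $53 and producers receiving $26 (the $27 wedge).
Quantity falls by |ΔQ| = |183 − 123| = 60.
DWL = ½ · t · |ΔQ| = ½ · 27 · 60 = $810.

Deadweight loss = $810 thousand.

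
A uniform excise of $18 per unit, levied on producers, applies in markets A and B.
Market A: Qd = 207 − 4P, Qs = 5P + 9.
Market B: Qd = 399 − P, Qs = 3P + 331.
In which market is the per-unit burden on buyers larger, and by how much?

Market A: pre-tax P* = $22, Q* = 119; post-tax Q = 79; per-unit burden on buyers = $10.
Market B: pre-tax P* = $17, Q* = 382; post-tax Q = 368.5; per-unit burden on buyers = $13.5.
Difference: $10 vs $13.5 → market B is larger by $3.5.

Market B, by $3.5.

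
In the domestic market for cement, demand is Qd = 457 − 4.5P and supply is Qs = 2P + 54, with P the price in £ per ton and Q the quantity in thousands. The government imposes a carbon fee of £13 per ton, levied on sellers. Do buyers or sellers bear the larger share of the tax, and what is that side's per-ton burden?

Without the tax, 457 − 4.5P = 2P + 54 gives 6.5P = 403, so P* = £62 and Q* = 178.
With the tax collected from sellers, supply shifts: Qs = 2(P − 13) + 54.
Solving gives Q = 160 with buyers paying £66 and sellers receiving £53 (the £13 wedge).
Per-ton burden: buyers £4, sellers £9.
Sellers take the larger share because supply is less price-elastic here (demand slope 4.5 vs supply slope 2).
The less price-elastic side of the market bears the larger share of a per-unit tax.

Sellers bear the larger share: £9 per ton.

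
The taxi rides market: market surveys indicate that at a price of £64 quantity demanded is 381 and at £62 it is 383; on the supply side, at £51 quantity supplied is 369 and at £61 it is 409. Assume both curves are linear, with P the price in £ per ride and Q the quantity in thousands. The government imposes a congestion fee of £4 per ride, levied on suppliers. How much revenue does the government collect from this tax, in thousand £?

Tax revenue = £1543.2 thousand.

Demand slope: (383 − 381)/(62 − 64) = -1, so Qd = 445 − P.
Supply slope: (409 − 369)/(61 − 51) = 4, so Qs = 4P + 165.
Without the tax, 445 − P = 4P + 165 gives 5P = 280, so P* = £56 and Q* = 389.
With the tax collected from suppliers, supply shifts: Qs = 4(P − 4) + 165.
New equilibrium: buyers pay £59.2, suppliers receive £55.2, Q = 385.8. (Wedge: Pb − Ps = 4.)
Revenue = t · Q = 4 · 385.8 = £1543.2.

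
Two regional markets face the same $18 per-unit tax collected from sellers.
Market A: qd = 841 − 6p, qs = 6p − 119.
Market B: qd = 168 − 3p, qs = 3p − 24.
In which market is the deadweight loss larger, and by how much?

Market A, by $243.

Market A: pre-tax p* = $80, q* = 361; post-tax q = 307; deadweight loss = $486.
Market B: pre-tax p* = $32, q* = 72; post-tax q = 45; deadweight loss = $243.
Difference: $486 vs $243 → market A is larger by $243.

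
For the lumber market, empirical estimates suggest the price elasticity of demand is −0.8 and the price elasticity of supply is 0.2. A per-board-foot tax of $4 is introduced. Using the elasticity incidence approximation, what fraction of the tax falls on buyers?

Incidence ratio: buyers' share ≈ εs / (εs + |εd|) = 0.2 / (0.2 + 0.8) = 0.2.
Supply is the less elastic side, so buyers bear the smaller share.

Buyers' share ≈ 0.2.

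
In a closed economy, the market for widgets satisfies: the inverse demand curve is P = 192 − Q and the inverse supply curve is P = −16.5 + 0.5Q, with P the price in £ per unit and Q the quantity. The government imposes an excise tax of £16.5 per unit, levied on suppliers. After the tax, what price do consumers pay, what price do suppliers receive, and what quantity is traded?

Inverting to Q(P) form: Qd = 192 − P; Qs = 2P + 33.
Without the tax, 192 − P = 2P + 33 gives 3P = 159, so P* = £53 and Q* = 139.
With the tax collected from suppliers, supply shifts: Qs = 2(P − 16.5) + 33.
New equilibrium: consumers pay £64, suppliers receive £47.5, Q = 128. (Wedge: Pb − Ps = 16.5.)
The less price-elastic side of the market bears the larger share of a per-unit tax.

Consumers pay £64; suppliers receive £47.5; quantity = 128.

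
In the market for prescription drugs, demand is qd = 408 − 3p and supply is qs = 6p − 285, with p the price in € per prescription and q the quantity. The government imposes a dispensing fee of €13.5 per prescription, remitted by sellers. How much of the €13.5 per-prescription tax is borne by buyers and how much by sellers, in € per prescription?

Buyers bear €9 per prescription; sellers bear €4.5 per prescription.

Before the tax: set 408 − 3p = 6p − 285 → p* = €77, q* = 177.
With the tax collected from sellers, supply shifts: qs = 6(p − 13.5) − 285.
Solving gives q = 150 with buyers paying €86 and sellers receiving €72.5 (the €13.5 wedge).
Burden on buyers: €9; on sellers: €4.5. (They sum to €13.5.)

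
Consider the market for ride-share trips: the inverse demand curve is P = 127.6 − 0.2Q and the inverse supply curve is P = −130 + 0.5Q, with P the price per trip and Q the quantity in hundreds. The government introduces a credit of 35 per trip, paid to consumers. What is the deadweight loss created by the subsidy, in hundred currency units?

Deadweight loss = 875 hundred.

Inverting to Q(P) form: Qd = 638 − 5P; Qs = 2P + 260.
Before the subsidy: set 638 − 5P = 2P + 260 → P* = 54, Q* = 368.
With a per-unit subsidy paid to consumers, each effectively pays P − 35, so demand becomes Qd = 638 − 5(P − 35).
New equilibrium: consumers pay 44, suppliers receive 79, Q = 418. (Wedge: Pb − Ps = −35.)
Quantity rises by |ΔQ| = |368 − 418| = 50.
DWL = ½ · t · |ΔQ| = ½ · 35 · 50 = 875.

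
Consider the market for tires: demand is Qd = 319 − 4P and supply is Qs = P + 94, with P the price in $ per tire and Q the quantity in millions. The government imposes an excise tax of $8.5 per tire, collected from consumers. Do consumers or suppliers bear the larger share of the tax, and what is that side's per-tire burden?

Suppliers bear the larger share: $6.8 per tire.

Without the tax, 319 − 4P = P + 94 gives 5P = 225, so P* = $45 and Q* = 139.
With the tax collected from consumers, demand (in seller-price terms) shifts: Qd = 319 − 4(P + 8.5).
New equilibrium: consumers pay $46.7, suppliers receive $38.2, Q = 132.2. (Wedge: Pb − Ps = 8.5.)
Per-tire burden: consumers $1.7, suppliers $6.8.
Suppliers take the larger share because supply is less price-elastic here (demand slope 4 vs supply slope 1).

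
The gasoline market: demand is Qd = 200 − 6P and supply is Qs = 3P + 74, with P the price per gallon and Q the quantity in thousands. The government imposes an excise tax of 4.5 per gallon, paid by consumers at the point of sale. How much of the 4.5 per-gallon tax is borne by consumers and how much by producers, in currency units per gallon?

Consumers bear 1.5 per gallon; producers bear 3 per gallon.

Without the tax, 200 − 6P = 3P + 74 gives 9P = 126, so P* = 14 and Q* = 116.
With the tax collected from consumers, demand (in seller-price terms) shifts: Qd = 200 − 6(P + 4.5).
Solving gives Q = 107 with consumers paying 15.5 and producers receiving 11 (the 4.5 wedge).
Burden on consumers: 1.5; on producers: 3. (They sum to 4.5.)
The less price-elastic side of the market bears the larger share of a per-unit tax.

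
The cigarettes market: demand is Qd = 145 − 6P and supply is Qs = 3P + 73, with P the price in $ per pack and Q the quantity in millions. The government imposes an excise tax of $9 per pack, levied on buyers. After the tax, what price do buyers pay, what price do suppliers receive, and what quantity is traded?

Buyers pay $11; suppliers receive $2; quantity = 79.

Before the tax: set 145 − 6P = 3P + 73 → P* = $8, Q* = 97.
With the tax collected from buyers, demand (in seller-price terms) shifts: Qd = 145 − 6(P + 9).
New equilibrium: buyers pay $11, suppliers receive $2, Q = 79. (Wedge: Pb − Ps = 9.)
The less price-elastic side of the market bears the larger share of a per-unit tax.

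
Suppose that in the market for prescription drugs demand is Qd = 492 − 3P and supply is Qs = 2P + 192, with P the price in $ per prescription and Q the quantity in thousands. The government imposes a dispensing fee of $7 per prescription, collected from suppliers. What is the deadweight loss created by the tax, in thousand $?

Before the tax: set 492 − 3P = 2P + 192 → P* = $60, Q* = 312.
With the tax collected from suppliers, supply shifts: Qs = 2(P − 7) + 192.
Solving gives Q = 303.6 with consumers paying $62.8 and suppliers receiving $55.8 (the $7 wedge).
Quantity falls by |ΔQ| = |312 − 303.6| = 8.4.
DWL = ½ · t · |ΔQ| = ½ · 7 · 8.4 = $29.4.

Deadweight loss = $29.4 thousand.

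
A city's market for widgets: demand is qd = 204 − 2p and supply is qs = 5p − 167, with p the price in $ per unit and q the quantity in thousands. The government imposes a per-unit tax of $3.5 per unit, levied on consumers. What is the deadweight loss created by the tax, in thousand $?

Deadweight loss = $8.75 thousand.

Before the tax: set 204 − 2p = 5p − 167 → p* = $53, q* = 98.
With the tax collected from consumers, demand (in seller-price terms) shifts: qd = 204 − 2(p + 3.5).
New equilibrium: consumers pay $55.5, sellers receive $52, q = 93. (Wedge: pb − ps = 3.5.)
Quantity falls by |ΔQ| = |98 − 93| = 5.
DWL = ½ · t · |ΔQ| = ½ · 3.5 · 5 = $8.75.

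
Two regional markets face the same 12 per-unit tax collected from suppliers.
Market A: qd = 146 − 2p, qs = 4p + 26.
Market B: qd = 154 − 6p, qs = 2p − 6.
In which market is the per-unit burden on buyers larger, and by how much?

Market A, by 5.

Market A: pre-tax p* = 20, q* = 106; post-tax q = 90; per-unit burden on buyers = 8.
Market B: pre-tax p* = 20, q* = 34; post-tax q = 16; per-unit burden on buyers = 3.
Difference: 8 vs 3 → market A is larger by 5.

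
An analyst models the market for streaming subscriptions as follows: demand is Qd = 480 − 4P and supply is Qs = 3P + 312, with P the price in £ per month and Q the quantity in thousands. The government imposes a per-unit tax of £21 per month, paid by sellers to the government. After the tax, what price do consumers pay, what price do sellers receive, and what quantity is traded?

Consumers pay £33; sellers receive £12; quantity = 348.

Before the tax: set 480 − 4P = 3P + 312 → P* = £24, Q* = 384.
With the tax collected from sellers, supply shifts: Qs = 3(P − 21) + 312.
Solving gives Q = 348 with consumers paying £33 and sellers receiving £12 (the £21 wedge).
The less price-elastic side of the market bears the larger share of a per-unit tax.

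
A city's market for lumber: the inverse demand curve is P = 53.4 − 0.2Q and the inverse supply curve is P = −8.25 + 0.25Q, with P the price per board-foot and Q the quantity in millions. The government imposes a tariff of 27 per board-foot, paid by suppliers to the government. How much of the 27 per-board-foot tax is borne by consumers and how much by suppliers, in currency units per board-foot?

Consumers bear 12 per board-foot; suppliers bear 15 per board-foot.

Inverting to Q(P) form: Qd = 267 − 5P; Qs = 4P + 33.
Without the tax, 267 − 5P = 4P + 33 gives 9P = 234, so P* = 26 and Q* = 137.
With the tax collected from suppliers, supply shifts: Qs = 4(P − 27) + 33.
Solving gives Q = 77 with consumers paying 38 and suppliers receiving 11 (the 27 wedge).
Burden on consumers: 12; on suppliers: 15. (They sum to 27.)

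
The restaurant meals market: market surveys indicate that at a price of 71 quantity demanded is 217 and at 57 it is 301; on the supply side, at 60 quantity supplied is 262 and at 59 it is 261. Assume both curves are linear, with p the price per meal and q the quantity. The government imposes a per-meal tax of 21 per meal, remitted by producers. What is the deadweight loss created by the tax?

Deadweight loss = 189.

Demand slope: (301 − 217)/(57 − 71) = -6, so qd = 643 − 6p.
Supply slope: (261 − 262)/(59 − 60) = 1, so qs = p + 202.
Without the tax, 643 − 6p = p + 202 gives 7p = 441, so p* = 63 and q* = 265.
With the tax collected from producers, supply shifts: qs = (p − 21) + 202.
New equilibrium: consumers pay 66, producers receive 45, q = 247. (Wedge: pb − ps = 21.)
Quantity falls by |ΔQ| = |265 − 247| = 18.
DWL = ½ · t · |ΔQ| = ½ · 21 · 18 = 189.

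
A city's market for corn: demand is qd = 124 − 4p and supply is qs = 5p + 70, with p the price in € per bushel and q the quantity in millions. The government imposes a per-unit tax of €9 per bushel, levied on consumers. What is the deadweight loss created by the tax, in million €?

Before the tax: set 124 − 4p = 5p + 70 → p* = €6, q* = 100.
With the tax collected from consumers, demand (in seller-price terms) shifts: qd = 124 − 4(p + 9).
New equilibrium: consumers pay €11, sellers receive €2, q = 80. (Wedge: pb − ps = 9.)
Quantity falls by |ΔQ| = |100 − 80| = 20.
DWL = ½ · t · |ΔQ| = ½ · 9 · 20 = €90.

Deadweight loss = €90 million.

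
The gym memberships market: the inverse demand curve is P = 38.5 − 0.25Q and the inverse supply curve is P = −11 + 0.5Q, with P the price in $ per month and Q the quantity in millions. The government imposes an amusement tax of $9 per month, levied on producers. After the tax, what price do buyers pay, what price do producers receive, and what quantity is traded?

Buyers pay $25; producers receive $16; quantity = 54.

Rewrite in direct form: Qd = 154 − 4P and Qs = 2P + 22.
Without the tax, 154 − 4P = 2P + 22 gives 6P = 132, so P* = $22 and Q* = 66.
With the tax collected from producers, supply shifts: Qs = 2(P − 9) + 22.
New equilibrium: buyers pay $25, producers receive $16, Q = 54. (Wedge: Pb − Ps = 9.)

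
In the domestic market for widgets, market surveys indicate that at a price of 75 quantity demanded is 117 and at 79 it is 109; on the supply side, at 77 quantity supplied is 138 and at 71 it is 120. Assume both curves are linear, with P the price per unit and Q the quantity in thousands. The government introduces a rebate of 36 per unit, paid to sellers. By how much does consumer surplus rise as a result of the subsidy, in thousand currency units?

Consumer surplus rises by 3123.36 thousand.

Demand slope: (109 − 117)/(79 − 75) = -2, so Qd = 267 − 2P.
Supply slope: (120 − 138)/(71 − 77) = 3, so Qs = 3P − 93.
Without the subsidy, 267 − 2P = 3P − 93 gives 5P = 360, so P* = 72 and Q* = 123.
With a per-unit subsidy paid to sellers, each receives P + 36 per unit sold, so supply becomes Qs = 3(P + 36) − 93.
New equilibrium: buyers pay 50.4, sellers receive 86.4, Q = 166.2. (Wedge: Pb − Ps = −36.)
ΔCS is the trapezoid between Q = 166.2 and Q = 123 of height 21.6: ½ · (123 + 166.2) · 21.6 = 3123.36.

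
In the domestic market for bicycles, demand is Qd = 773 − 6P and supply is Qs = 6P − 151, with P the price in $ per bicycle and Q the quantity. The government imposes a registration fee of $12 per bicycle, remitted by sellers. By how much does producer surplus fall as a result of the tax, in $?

Producer surplus falls by $1758.

Before the tax: set 773 − 6P = 6P − 151 → P* = $77, Q* = 311.
With the tax collected from sellers, supply shifts: Qs = 6(P − 12) − 151.
New equilibrium: consumers pay $83, sellers receive $71, Q = 275. (Wedge: Pb − Ps = 12.)
ΔPS is the trapezoid between Q = 275 and Q = 311 of height $6: ½ · (311 + 275) · 6 = $1758.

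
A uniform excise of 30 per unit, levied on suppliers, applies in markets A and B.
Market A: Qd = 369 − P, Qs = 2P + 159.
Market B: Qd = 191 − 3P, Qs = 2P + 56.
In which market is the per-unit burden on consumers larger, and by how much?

Market A: pre-tax P* = 70, Q* = 299; post-tax Q = 279; per-unit burden on consumers = 20.
Market B: pre-tax P* = 27, Q* = 110; post-tax Q = 74; per-unit burden on consumers = 12.
Difference: 20 vs 12 → market A is larger by 8.

Market A, by 8.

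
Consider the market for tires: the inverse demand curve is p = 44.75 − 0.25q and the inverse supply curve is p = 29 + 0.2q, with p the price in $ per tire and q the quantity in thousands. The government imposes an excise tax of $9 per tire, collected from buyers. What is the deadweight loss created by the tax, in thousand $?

Deadweight loss = $90 thousand.

Rewrite in direct form: qd = 179 − 4p and qs = 5p − 145.
Before the tax: set 179 − 4p = 5p − 145 → p* = $36, q* = 35.
With the tax collected from buyers, demand (in seller-price terms) shifts: qd = 179 − 4(p + 9).
New equilibrium: buyers pay $41, producers receive $32, q = 15. (Wedge: pb − ps = 9.)
Quantity falls by |ΔQ| = |35 − 15| = 20.
DWL = ½ · t · |ΔQ| = ½ · 9 · 20 = $90.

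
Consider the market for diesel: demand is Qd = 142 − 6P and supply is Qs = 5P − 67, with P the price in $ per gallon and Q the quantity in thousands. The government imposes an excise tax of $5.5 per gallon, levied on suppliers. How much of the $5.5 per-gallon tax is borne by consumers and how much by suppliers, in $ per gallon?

Consumers bear $2.5 per gallon; suppliers bear $3 per gallon.

Without the tax, 142 − 6P = 5P − 67 gives 11P = 209, so P* = $19 and Q* = 28.
With the tax collected from suppliers, supply shifts: Qs = 5(P − 5.5) − 67.
New equilibrium: consumers pay $21.5, suppliers receive $16, Q = 13. (Wedge: Pb − Ps = 5.5.)
Burden on consumers: $2.5; on suppliers: $3. (They sum to $5.5.)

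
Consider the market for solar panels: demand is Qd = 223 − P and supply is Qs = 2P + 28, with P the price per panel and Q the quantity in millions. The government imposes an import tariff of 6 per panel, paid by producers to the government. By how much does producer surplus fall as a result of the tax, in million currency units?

Before the tax: set 223 − P = 2P + 28 → P* = 65, Q* = 158.
With the tax collected from producers, supply shifts: Qs = 2(P − 6) + 28.
Solving gives Q = 154 with consumers paying 69 and producers receiving 63 (the 6 wedge).
ΔPS is the trapezoid between Q = 154 and Q = 158 of height 2: ½ · (158 + 154) · 2 = 312.

Producer surplus falls by 312 million.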